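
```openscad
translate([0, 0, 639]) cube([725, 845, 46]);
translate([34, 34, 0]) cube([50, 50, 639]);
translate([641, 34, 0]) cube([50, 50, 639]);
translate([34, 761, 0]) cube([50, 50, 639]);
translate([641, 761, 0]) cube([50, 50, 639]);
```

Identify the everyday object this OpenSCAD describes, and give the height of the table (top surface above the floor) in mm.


A table. The table height is 685 mm.

A 725×845×46 slab sits at z = 639 on four 50 mm square posts — a table. The top surface is at 639 + 46 = 685 mm.


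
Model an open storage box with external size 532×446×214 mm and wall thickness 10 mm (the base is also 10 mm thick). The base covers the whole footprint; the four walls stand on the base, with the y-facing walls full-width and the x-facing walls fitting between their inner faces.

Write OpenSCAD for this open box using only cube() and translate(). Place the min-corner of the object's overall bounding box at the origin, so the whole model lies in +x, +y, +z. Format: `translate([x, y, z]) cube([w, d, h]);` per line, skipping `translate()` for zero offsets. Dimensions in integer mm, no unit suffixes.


cube([532, 446, 10]);
translate([0, 0, 10]) cube([532, 10, 204]);
translate([0, 436, 10]) cube([532, 10, 204]);
translate([0, 10, 10]) cube([10, 426, 204]);
translate([522, 10, 10]) cube([10, 426, 204]);


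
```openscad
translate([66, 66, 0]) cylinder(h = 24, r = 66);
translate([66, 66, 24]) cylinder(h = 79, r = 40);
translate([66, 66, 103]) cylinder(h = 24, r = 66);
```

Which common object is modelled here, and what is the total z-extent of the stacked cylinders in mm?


A spool. The overall height is 127 mm.

Three coaxial cylinders, large–small–large — a spool. Two 24 mm flanges and a 79 mm core give 24 + 79 + 24 = 127 mm.


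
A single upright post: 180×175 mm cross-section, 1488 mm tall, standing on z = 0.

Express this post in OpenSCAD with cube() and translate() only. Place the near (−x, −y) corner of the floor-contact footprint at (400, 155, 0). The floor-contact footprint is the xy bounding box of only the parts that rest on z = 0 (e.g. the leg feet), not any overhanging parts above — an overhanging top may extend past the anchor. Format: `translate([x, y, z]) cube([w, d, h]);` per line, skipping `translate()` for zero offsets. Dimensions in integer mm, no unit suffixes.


translate([400, 155, 0]) cube([180, 175, 1488]);


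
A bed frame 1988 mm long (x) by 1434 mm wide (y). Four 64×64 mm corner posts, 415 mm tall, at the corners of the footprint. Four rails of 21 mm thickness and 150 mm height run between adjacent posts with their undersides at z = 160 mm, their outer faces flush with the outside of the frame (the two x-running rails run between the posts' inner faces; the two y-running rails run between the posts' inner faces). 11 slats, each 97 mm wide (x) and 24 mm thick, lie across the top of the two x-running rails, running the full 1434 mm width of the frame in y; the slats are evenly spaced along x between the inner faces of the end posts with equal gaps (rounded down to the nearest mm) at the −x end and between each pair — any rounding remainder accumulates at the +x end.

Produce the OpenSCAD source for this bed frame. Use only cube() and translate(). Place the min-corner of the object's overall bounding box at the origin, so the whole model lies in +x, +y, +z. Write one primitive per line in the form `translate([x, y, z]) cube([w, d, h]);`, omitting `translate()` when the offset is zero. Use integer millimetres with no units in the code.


cube([64, 64, 415]);
translate([0, 1370, 0]) cube([64, 64, 415]);
translate([1924, 0, 0]) cube([64, 64, 415]);
translate([1924, 1370, 0]) cube([64, 64, 415]);
translate([64, 0, 160]) cube([1860, 21, 150]);
translate([64, 1413, 160]) cube([1860, 21, 150]);
translate([0, 64, 160]) cube([21, 1306, 150]);
translate([1967, 64, 160]) cube([21, 1306, 150]);
translate([130, 0, 310]) cube([97, 1434, 24]);
translate([293, 0, 310]) cube([97, 1434, 24]);
translate([456, 0, 310]) cube([97, 1434, 24]);
translate([619, 0, 310]) cube([97, 1434, 24]);
translate([782, 0, 310]) cube([97, 1434, 24]);
translate([945, 0, 310]) cube([97, 1434, 24]);
translate([1108, 0, 310]) cube([97, 1434, 24]);
translate([1271, 0, 310]) cube([97, 1434, 24]);
translate([1434, 0, 310]) cube([97, 1434, 24]);
translate([1597, 0, 310]) cube([97, 1434, 24]);
translate([1760, 0, 310]) cube([97, 1434, 24]);


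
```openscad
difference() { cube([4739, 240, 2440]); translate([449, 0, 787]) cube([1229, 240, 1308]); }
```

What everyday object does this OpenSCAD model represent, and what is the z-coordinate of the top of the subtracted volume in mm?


A wall with a window opening. The window head height is 2095 mm.

A wall with a rectangular opening subtracted — a window. Sill at z = 787, opening 1308 mm tall, so the head is at 787 + 1308 = 2095 mm.


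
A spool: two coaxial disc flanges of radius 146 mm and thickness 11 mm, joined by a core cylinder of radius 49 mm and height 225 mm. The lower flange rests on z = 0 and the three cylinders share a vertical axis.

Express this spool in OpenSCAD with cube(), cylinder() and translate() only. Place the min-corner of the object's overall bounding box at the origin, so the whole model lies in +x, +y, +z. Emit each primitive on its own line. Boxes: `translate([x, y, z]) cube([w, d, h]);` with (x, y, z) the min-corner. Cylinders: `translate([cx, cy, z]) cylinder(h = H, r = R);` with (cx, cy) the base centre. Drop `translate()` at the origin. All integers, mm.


translate([146, 146, 0]) cylinder(h = 11, r = 146);
translate([146, 146, 11]) cylinder(h = 225, r = 49);
translate([146, 146, 236]) cylinder(h = 11, r = 146);


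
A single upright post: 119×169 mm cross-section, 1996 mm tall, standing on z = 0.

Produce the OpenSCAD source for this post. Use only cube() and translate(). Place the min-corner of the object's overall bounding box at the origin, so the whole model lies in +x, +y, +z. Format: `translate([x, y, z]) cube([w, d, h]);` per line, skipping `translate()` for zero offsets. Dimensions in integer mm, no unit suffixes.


cube([119, 169, 1996]);


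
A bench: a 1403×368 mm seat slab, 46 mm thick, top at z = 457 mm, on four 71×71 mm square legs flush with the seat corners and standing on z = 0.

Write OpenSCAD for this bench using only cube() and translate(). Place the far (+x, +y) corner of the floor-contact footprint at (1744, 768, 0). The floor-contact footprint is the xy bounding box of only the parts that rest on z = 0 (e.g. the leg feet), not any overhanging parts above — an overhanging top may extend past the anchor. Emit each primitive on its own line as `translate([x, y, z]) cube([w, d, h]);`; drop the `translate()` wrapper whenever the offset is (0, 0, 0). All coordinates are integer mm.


translate([341, 400, 411]) cube([1403, 368, 46]);
translate([341, 400, 0]) cube([71, 71, 411]);
translate([341, 697, 0]) cube([71, 71, 411]);
translate([1673, 400, 0]) cube([71, 71, 411]);
translate([1673, 697, 0]) cube([71, 71, 411]);


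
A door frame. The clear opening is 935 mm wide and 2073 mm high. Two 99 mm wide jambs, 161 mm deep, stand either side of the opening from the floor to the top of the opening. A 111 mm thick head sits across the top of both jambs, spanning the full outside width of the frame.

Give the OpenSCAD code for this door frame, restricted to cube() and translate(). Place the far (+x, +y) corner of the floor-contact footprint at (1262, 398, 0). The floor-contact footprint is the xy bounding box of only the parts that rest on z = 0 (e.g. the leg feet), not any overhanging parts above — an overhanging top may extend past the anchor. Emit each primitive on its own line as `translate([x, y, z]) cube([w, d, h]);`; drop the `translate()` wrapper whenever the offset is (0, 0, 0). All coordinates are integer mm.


translate([129, 237, 0]) cube([99, 161, 2073]);
translate([1163, 237, 0]) cube([99, 161, 2073]);
translate([129, 237, 2073]) cube([1133, 161, 111]);


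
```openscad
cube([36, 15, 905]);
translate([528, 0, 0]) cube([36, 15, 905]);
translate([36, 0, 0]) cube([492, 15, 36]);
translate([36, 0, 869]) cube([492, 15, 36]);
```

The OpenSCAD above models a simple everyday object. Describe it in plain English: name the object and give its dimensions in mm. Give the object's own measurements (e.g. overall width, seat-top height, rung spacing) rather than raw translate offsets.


A rectangular picture frame lying in the x–z plane (depth along y). The opening is 492 mm wide (x) by 833 mm tall (z), surrounded by a border 36 mm wide on all four sides. The frame is 15 mm deep and is made of two full-height vertical stiles with two horizontal rails fitted between them.


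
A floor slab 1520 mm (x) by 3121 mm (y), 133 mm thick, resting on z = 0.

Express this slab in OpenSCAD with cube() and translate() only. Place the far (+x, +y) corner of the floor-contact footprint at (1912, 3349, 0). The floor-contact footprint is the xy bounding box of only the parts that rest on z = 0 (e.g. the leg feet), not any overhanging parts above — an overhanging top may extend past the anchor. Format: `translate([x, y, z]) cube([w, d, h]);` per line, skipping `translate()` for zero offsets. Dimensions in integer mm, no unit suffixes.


translate([392, 228, 0]) cube([1520, 3121, 133]);


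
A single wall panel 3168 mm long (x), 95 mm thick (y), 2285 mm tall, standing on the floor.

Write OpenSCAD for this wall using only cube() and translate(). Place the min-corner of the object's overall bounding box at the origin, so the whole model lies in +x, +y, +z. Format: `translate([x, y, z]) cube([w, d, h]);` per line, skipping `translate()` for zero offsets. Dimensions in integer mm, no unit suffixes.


cube([3168, 95, 2285]);


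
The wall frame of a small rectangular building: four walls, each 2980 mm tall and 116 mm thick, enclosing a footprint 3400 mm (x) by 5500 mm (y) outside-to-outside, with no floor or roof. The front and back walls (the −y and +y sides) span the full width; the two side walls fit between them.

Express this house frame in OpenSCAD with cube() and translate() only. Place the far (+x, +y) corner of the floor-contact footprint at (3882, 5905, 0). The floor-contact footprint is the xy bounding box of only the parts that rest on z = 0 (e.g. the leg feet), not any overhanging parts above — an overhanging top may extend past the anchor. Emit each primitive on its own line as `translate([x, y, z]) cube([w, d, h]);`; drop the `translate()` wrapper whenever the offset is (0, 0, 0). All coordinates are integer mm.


translate([482, 405, 0]) cube([3400, 116, 2980]);
translate([482, 5789, 0]) cube([3400, 116, 2980]);
translate([482, 521, 0]) cube([116, 5268, 2980]);
translate([3766, 521, 0]) cube([116, 5268, 2980]);


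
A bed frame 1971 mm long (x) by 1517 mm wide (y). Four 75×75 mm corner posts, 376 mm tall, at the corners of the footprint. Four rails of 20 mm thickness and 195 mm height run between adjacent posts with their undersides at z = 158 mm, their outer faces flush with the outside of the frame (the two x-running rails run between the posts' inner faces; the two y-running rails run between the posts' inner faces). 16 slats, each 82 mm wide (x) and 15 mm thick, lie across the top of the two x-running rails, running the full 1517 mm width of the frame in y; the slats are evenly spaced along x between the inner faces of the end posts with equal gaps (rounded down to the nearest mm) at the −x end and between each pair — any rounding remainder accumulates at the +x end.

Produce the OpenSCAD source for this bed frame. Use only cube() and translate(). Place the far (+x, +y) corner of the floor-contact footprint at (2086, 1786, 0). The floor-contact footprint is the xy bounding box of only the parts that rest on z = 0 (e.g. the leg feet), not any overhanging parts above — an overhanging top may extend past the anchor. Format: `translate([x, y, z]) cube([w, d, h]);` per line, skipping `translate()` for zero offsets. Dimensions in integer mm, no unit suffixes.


translate([115, 269, 0]) cube([75, 75, 376]);
translate([115, 1711, 0]) cube([75, 75, 376]);
translate([2011, 269, 0]) cube([75, 75, 376]);
translate([2011, 1711, 0]) cube([75, 75, 376]);
translate([190, 269, 158]) cube([1821, 20, 195]);
translate([190, 1766, 158]) cube([1821, 20, 195]);
translate([115, 344, 158]) cube([20, 1367, 195]);
translate([2066, 344, 158]) cube([20, 1367, 195]);
translate([219, 269, 353]) cube([82, 1517, 15]);
translate([330, 269, 353]) cube([82, 1517, 15]);
translate([441, 269, 353]) cube([82, 1517, 15]);
translate([552, 269, 353]) cube([82, 1517, 15]);
translate([663, 269, 353]) cube([82, 1517, 15]);
translate([774, 269, 353]) cube([82, 1517, 15]);
translate([885, 269, 353]) cube([82, 1517, 15]);
translate([996, 269, 353]) cube([82, 1517, 15]);
translate([1107, 269, 353]) cube([82, 1517, 15]);
translate([1218, 269, 353]) cube([82, 1517, 15]);
translate([1329, 269, 353]) cube([82, 1517, 15]);
translate([1440, 269, 353]) cube([82, 1517, 15]);
translate([1551, 269, 353]) cube([82, 1517, 15]);
translate([1662, 269, 353]) cube([82, 1517, 15]);
translate([1773, 269, 353]) cube([82, 1517, 15]);
translate([1884, 269, 353]) cube([82, 1517, 15]);


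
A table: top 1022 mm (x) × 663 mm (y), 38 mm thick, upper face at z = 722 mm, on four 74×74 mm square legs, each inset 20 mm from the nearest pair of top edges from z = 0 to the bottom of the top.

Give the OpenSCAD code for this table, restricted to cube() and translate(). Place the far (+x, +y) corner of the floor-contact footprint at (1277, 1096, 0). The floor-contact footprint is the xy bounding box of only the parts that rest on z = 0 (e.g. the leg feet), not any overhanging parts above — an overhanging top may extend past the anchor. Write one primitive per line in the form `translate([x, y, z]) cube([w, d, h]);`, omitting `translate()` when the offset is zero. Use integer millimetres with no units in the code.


translate([275, 453, 684]) cube([1022, 663, 38]);
translate([295, 473, 0]) cube([74, 74, 684]);
translate([1203, 473, 0]) cube([74, 74, 684]);
translate([295, 1022, 0]) cube([74, 74, 684]);
translate([1203, 1022, 0]) cube([74, 74, 684]);


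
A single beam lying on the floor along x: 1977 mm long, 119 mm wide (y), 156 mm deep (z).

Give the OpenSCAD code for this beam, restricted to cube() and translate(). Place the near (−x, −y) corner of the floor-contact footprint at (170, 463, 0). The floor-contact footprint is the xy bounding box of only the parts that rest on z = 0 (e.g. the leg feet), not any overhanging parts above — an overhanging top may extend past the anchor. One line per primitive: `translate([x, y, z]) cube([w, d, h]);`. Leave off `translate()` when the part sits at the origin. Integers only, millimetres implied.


translate([170, 463, 0]) cube([1977, 119, 156]);


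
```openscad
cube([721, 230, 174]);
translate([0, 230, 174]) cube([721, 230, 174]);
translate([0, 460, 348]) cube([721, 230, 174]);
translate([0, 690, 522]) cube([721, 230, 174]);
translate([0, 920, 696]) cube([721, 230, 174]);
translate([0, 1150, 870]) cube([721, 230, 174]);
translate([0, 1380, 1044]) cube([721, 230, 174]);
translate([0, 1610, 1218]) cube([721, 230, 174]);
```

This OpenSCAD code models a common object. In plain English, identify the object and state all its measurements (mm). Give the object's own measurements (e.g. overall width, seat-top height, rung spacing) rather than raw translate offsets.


A straight staircase of 8 solid steps. Each step is 721 mm wide (x), 230 mm deep (y, the going) and 174 mm tall (the rise). The first step rests on the floor; each subsequent step sits one going further in +y and one rise higher in +z, directly behind and above the previous step with no overlap.


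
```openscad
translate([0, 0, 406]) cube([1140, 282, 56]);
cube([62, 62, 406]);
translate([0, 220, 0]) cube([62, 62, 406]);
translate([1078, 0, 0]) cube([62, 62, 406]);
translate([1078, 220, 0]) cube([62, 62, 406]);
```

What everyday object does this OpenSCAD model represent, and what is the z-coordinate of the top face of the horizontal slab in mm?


A bench. The seat-top height is 462 mm.

A long slab on four corner posts — a bench. The slab sits at z = 406 with thickness 56, so the top is 406 + 56 = 462 mm.


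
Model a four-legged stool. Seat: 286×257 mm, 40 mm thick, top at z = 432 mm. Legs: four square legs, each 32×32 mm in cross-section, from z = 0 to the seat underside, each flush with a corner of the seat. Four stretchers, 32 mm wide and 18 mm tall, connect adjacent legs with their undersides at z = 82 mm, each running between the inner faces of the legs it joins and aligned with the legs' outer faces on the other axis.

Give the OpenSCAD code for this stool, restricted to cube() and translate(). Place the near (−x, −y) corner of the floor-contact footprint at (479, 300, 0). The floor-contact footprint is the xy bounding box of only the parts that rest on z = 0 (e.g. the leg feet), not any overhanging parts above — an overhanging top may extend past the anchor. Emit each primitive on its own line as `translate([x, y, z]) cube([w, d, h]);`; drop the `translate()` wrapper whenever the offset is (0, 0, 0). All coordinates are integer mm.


// leg_h = 432 - 40 = 392
// stretcher span = 286 - 2*32 = 222
translate([479, 300, 392]) cube([286, 257, 40]);
translate([479, 300, 0]) cube([32, 32, 392]);
translate([733, 300, 0]) cube([32, 32, 392]);
translate([479, 525, 0]) cube([32, 32, 392]);
translate([733, 525, 0]) cube([32, 32, 392]);
translate([511, 300, 82]) cube([222, 32, 18]);
translate([511, 525, 82]) cube([222, 32, 18]);
translate([479, 332, 82]) cube([32, 193, 18]);
translate([733, 332, 82]) cube([32, 193, 18]);


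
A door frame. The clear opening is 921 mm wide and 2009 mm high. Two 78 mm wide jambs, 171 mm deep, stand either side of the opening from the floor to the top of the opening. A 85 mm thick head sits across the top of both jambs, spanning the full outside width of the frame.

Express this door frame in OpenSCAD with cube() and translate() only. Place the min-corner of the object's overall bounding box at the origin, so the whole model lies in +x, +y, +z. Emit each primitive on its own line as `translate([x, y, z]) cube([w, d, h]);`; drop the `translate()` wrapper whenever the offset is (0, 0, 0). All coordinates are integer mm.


cube([78, 171, 2009]);
translate([999, 0, 0]) cube([78, 171, 2009]);
translate([0, 0, 2009]) cube([1077, 171, 85]);


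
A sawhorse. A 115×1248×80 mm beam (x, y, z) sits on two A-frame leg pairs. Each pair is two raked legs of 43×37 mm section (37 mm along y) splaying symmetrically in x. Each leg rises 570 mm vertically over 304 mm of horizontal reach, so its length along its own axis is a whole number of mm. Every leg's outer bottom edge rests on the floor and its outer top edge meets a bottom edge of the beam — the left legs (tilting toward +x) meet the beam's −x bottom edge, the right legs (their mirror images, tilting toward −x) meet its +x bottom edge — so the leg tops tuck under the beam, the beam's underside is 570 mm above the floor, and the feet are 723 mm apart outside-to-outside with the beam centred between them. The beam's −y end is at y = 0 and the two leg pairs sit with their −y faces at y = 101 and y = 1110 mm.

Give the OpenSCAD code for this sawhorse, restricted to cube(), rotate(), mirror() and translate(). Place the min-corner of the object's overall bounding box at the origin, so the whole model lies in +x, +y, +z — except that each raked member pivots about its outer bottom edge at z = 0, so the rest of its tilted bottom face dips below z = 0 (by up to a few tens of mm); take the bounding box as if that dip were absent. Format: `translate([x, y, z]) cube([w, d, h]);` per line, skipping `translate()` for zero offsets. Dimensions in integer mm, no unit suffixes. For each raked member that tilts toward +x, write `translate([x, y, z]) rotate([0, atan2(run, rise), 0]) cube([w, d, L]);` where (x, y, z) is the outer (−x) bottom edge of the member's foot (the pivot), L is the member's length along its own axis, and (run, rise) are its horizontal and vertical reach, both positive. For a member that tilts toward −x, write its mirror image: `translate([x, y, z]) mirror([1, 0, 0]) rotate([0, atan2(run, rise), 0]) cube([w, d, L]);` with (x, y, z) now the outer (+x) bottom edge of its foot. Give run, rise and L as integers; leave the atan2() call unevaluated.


// leg length = √(304² + 570²) = 646
// right-leg outer foot x = 2·304 + 115 = 723
// beam min-corner = (304, 0, 570)
translate([304, 0, 570]) cube([115, 1248, 80]);
translate([0, 101, 0]) rotate([0, atan2(304, 570), 0]) cube([43, 37, 646]);
translate([723, 101, 0]) mirror([1, 0, 0]) rotate([0, atan2(304, 570), 0]) cube([43, 37, 646]);
translate([0, 1110, 0]) rotate([0, atan2(304, 570), 0]) cube([43, 37, 646]);
translate([723, 1110, 0]) mirror([1, 0, 0]) rotate([0, atan2(304, 570), 0]) cube([43, 37, 646]);


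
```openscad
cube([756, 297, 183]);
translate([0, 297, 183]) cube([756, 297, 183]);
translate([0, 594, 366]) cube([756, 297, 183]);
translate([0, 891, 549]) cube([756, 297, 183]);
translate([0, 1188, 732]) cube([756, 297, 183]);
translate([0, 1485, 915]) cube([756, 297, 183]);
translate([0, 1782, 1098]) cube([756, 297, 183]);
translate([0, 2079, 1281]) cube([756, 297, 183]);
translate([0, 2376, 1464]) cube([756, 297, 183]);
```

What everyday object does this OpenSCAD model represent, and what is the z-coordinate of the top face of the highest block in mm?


A staircase. The total rise is 1647 mm.

9 identical blocks, each offset up and back from the previous — a staircase. Each step is 183 mm tall and there are 9 of them, so the total rise is 9 × 183 = 1647 mm.


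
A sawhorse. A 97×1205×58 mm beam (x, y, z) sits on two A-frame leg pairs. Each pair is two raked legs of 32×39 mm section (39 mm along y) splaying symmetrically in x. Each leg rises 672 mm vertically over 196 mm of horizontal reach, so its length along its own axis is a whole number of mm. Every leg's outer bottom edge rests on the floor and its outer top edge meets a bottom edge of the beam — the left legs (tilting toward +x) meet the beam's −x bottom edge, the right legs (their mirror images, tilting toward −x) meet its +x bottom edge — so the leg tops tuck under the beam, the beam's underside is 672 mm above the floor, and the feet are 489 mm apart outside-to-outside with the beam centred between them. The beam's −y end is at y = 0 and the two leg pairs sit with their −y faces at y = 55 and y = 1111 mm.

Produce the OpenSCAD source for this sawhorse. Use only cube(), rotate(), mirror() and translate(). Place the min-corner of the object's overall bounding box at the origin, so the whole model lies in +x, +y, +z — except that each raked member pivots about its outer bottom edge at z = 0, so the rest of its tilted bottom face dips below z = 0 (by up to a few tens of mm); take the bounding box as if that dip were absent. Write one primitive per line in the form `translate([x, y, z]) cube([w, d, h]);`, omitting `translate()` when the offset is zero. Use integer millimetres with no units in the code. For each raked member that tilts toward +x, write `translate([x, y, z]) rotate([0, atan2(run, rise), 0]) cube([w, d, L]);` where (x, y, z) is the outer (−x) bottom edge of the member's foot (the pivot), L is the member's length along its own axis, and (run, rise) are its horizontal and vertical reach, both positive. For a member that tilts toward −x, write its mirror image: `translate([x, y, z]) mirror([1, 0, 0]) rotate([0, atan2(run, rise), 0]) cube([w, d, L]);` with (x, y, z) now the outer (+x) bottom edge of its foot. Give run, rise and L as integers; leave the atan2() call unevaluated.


translate([196, 0, 672]) cube([97, 1205, 58]);
translate([0, 55, 0]) rotate([0, atan2(196, 672), 0]) cube([32, 39, 700]);
translate([489, 55, 0]) mirror([1, 0, 0]) rotate([0, atan2(196, 672), 0]) cube([32, 39, 700]);
translate([0, 1111, 0]) rotate([0, atan2(196, 672), 0]) cube([32, 39, 700]);
translate([489, 1111, 0]) mirror([1, 0, 0]) rotate([0, atan2(196, 672), 0]) cube([32, 39, 700]);


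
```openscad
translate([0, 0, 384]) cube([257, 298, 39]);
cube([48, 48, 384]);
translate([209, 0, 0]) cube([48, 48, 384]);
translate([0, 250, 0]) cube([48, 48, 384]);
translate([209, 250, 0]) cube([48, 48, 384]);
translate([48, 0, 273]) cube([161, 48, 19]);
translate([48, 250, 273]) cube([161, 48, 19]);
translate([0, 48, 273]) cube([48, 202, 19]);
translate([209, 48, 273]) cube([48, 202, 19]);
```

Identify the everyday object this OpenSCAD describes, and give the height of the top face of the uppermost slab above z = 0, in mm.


A stool. The seat height is 423 mm.

A 257×298×39 slab at z = 384 on four corner posts — a stool. The seat top is 384 + 39 = 423 mm.


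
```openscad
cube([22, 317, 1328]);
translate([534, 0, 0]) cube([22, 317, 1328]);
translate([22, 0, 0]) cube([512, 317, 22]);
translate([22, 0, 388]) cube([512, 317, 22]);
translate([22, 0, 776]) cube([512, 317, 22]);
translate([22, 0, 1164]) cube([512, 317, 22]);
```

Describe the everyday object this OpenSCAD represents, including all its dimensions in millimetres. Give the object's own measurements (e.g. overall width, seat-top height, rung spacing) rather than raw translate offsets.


An open bookshelf. Two side panels, each 22 mm thick, 317 mm deep and 1328 mm tall, stand 556 mm apart (outside-to-outside). Between them sit 4 shelves, each 22 mm thick and 317 mm deep, spanning the full gap between the sides. The bottom shelf rests on the floor (its underside at z = 0) and the clear gap between one shelf's top and the next shelf's underside is 366 mm.


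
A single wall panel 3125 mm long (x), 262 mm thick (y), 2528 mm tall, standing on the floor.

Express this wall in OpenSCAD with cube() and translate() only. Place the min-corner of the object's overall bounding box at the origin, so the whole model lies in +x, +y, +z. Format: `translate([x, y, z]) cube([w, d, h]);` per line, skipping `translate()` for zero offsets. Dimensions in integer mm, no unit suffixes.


cube([3125, 262, 2528]);


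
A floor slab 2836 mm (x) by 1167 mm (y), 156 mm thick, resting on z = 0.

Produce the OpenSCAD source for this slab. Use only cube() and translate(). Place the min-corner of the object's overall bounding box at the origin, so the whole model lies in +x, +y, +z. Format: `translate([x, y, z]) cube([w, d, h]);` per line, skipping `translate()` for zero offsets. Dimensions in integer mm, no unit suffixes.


cube([2836, 1167, 156]);


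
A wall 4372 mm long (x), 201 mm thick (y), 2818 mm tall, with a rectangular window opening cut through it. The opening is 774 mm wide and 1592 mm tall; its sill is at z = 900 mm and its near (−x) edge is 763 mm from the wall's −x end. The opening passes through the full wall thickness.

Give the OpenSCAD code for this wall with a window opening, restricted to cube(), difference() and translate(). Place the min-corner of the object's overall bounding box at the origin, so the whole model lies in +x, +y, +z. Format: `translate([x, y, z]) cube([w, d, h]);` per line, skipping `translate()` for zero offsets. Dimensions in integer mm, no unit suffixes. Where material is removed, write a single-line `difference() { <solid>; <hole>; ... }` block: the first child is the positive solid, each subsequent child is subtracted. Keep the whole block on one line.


difference() { cube([4372, 201, 2818]); translate([763, 0, 900]) cube([774, 201, 1592]); }


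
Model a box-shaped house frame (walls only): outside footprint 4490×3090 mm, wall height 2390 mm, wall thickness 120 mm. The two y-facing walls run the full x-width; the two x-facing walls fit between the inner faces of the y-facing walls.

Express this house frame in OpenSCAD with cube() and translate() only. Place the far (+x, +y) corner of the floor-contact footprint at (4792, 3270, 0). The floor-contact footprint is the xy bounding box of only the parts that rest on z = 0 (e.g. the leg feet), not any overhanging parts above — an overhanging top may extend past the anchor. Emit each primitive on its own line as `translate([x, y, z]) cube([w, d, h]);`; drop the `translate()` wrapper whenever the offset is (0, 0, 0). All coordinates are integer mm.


translate([302, 180, 0]) cube([4490, 120, 2390]);
translate([302, 3150, 0]) cube([4490, 120, 2390]);
translate([302, 300, 0]) cube([120, 2850, 2390]);
translate([4672, 300, 0]) cube([120, 2850, 2390]);


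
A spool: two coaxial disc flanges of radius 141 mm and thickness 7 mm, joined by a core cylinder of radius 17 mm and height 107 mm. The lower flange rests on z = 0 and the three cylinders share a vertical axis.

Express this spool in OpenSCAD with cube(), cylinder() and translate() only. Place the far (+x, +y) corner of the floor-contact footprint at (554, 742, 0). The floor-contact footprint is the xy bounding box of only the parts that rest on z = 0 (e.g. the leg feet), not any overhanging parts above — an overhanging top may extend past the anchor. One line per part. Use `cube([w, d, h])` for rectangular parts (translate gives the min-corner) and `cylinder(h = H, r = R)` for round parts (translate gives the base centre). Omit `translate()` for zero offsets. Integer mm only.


translate([413, 601, 0]) cylinder(h = 7, r = 141);
translate([413, 601, 7]) cylinder(h = 107, r = 17);
translate([413, 601, 114]) cylinder(h = 7, r = 141);


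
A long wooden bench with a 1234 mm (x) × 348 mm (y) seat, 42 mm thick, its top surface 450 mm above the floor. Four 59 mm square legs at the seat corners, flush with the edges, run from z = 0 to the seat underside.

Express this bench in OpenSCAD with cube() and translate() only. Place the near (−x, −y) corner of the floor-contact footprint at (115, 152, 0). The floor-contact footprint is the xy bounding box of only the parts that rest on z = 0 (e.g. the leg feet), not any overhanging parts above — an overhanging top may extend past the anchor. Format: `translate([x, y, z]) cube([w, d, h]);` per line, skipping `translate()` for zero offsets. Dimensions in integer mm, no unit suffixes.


// leg_h = 450 − 42 = 408
translate([115, 152, 408]) cube([1234, 348, 42]);
translate([115, 152, 0]) cube([59, 59, 408]);
translate([115, 441, 0]) cube([59, 59, 408]);
translate([1290, 152, 0]) cube([59, 59, 408]);
translate([1290, 441, 0]) cube([59, 59, 408]);


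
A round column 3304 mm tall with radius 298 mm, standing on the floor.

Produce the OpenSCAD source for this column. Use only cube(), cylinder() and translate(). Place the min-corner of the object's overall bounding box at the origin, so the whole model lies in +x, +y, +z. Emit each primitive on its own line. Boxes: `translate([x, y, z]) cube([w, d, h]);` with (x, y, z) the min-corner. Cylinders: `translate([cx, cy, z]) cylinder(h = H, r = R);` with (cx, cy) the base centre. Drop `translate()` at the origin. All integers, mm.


translate([298, 298, 0]) cylinder(h = 3304, r = 298);


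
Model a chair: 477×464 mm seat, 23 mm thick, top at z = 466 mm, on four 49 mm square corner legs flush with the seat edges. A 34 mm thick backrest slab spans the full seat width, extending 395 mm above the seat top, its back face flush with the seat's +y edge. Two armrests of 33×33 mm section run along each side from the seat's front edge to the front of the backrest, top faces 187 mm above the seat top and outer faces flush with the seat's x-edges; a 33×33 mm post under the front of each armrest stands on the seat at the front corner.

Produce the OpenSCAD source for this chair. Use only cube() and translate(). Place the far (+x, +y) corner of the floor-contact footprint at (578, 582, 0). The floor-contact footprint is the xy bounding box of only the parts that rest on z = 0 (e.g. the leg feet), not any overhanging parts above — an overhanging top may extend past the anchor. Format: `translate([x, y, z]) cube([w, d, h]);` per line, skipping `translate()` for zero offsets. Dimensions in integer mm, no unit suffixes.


translate([101, 118, 443]) cube([477, 464, 23]);
translate([101, 118, 0]) cube([49, 49, 443]);
translate([529, 118, 0]) cube([49, 49, 443]);
translate([101, 533, 0]) cube([49, 49, 443]);
translate([529, 533, 0]) cube([49, 49, 443]);
translate([101, 548, 466]) cube([477, 34, 395]);
translate([101, 118, 620]) cube([33, 430, 33]);
translate([545, 118, 620]) cube([33, 430, 33]);
translate([101, 118, 466]) cube([33, 33, 154]);
translate([545, 118, 466]) cube([33, 33, 154]);


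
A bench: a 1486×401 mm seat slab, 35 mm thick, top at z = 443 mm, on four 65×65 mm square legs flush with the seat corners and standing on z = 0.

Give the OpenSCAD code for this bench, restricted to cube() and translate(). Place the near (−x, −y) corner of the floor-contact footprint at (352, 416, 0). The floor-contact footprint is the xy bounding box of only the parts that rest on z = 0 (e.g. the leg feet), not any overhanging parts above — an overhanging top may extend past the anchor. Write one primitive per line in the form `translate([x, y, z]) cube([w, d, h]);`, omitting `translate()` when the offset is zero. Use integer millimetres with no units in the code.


// leg_h = 443 − 35 = 408
translate([352, 416, 408]) cube([1486, 401, 35]);
translate([352, 416, 0]) cube([65, 65, 408]);
translate([352, 752, 0]) cube([65, 65, 408]);
translate([1773, 416, 0]) cube([65, 65, 408]);
translate([1773, 752, 0]) cube([65, 65, 408]);


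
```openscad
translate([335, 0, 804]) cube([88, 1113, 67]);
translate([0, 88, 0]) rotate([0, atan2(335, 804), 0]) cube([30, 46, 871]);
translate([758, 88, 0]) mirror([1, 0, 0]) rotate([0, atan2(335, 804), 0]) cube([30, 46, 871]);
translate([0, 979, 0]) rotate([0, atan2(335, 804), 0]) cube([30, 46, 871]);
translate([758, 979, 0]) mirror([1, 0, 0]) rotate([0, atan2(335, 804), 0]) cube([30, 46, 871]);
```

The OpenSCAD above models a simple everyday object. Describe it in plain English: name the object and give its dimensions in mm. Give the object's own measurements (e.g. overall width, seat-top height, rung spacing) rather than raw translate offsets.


A sawhorse. A 88×1113×67 mm beam (x, y, z) sits on two A-frame leg pairs. Each pair is two raked legs of 30×46 mm section (46 mm along y) splaying symmetrically in x. Each leg rises 804 mm vertically over 335 mm of horizontal reach and is 871 mm long along its own axis. Every leg's outer bottom edge rests on the floor and its outer top edge meets a bottom edge of the beam — the left legs (tilting toward +x) meet the beam's −x bottom edge, the right legs (their mirror images, tilting toward −x) meet its +x bottom edge — so the leg tops tuck under the beam, the beam's underside is 804 mm above the floor, and the feet are 758 mm apart outside-to-outside with the beam centred between them. The two leg pairs are set in 88 mm from either end of the beam.


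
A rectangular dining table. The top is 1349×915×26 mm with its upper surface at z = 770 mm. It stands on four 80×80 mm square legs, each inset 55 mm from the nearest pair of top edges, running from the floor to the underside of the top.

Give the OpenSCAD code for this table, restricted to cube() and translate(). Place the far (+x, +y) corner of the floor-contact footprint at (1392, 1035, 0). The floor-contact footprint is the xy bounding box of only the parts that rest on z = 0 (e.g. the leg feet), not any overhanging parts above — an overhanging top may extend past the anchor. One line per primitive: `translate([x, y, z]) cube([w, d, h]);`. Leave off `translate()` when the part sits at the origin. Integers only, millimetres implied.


translate([98, 175, 744]) cube([1349, 915, 26]);
translate([153, 230, 0]) cube([80, 80, 744]);
translate([1312, 230, 0]) cube([80, 80, 744]);
translate([153, 955, 0]) cube([80, 80, 744]);
translate([1312, 955, 0]) cube([80, 80, 744]);


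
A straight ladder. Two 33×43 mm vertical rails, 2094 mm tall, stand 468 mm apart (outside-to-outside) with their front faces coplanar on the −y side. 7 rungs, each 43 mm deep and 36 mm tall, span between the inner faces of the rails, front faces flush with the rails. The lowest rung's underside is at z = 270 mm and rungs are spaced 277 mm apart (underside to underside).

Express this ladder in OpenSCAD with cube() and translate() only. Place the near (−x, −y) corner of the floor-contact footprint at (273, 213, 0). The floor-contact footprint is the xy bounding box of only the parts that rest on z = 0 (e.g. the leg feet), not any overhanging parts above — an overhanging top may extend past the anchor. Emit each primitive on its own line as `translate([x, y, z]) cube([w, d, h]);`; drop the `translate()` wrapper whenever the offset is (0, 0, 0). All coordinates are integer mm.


translate([273, 213, 0]) cube([33, 43, 2094]);
translate([708, 213, 0]) cube([33, 43, 2094]);
translate([306, 213, 270]) cube([402, 43, 36]);
translate([306, 213, 547]) cube([402, 43, 36]);
translate([306, 213, 824]) cube([402, 43, 36]);
translate([306, 213, 1101]) cube([402, 43, 36]);
translate([306, 213, 1378]) cube([402, 43, 36]);
translate([306, 213, 1655]) cube([402, 43, 36]);
translate([306, 213, 1932]) cube([402, 43, 36]);


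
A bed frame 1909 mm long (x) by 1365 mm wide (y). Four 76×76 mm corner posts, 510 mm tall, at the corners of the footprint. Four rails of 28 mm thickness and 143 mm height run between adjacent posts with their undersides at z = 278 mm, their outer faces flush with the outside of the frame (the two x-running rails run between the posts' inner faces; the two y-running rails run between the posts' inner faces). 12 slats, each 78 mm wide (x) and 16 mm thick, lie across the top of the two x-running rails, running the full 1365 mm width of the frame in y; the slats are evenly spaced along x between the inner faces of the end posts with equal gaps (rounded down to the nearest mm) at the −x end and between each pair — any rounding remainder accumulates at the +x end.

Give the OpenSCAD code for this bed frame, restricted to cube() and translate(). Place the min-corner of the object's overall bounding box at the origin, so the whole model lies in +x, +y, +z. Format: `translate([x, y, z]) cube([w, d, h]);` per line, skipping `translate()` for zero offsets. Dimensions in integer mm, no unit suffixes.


cube([76, 76, 510]);
translate([0, 1289, 0]) cube([76, 76, 510]);
translate([1833, 0, 0]) cube([76, 76, 510]);
translate([1833, 1289, 0]) cube([76, 76, 510]);
translate([76, 0, 278]) cube([1757, 28, 143]);
translate([76, 1337, 278]) cube([1757, 28, 143]);
translate([0, 76, 278]) cube([28, 1213, 143]);
translate([1881, 76, 278]) cube([28, 1213, 143]);
translate([139, 0, 421]) cube([78, 1365, 16]);
translate([280, 0, 421]) cube([78, 1365, 16]);
translate([421, 0, 421]) cube([78, 1365, 16]);
translate([562, 0, 421]) cube([78, 1365, 16]);
translate([703, 0, 421]) cube([78, 1365, 16]);
translate([844, 0, 421]) cube([78, 1365, 16]);
translate([985, 0, 421]) cube([78, 1365, 16]);
translate([1126, 0, 421]) cube([78, 1365, 16]);
translate([1267, 0, 421]) cube([78, 1365, 16]);
translate([1408, 0, 421]) cube([78, 1365, 16]);
translate([1549, 0, 421]) cube([78, 1365, 16]);
translate([1690, 0, 421]) cube([78, 1365, 16]);


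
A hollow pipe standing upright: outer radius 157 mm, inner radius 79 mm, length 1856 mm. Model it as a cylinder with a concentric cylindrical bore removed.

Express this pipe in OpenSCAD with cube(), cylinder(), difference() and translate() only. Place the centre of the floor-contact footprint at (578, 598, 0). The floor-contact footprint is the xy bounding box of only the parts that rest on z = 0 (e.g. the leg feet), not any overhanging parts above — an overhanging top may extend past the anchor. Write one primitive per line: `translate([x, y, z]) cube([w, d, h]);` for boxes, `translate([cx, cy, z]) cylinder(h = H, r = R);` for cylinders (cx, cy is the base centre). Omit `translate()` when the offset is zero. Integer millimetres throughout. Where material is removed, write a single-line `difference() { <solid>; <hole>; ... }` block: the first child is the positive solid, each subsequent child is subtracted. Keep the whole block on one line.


difference() { translate([578, 598, 0]) cylinder(h = 1856, r = 157); translate([578, 598, 0]) cylinder(h = 1856, r = 79); }
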